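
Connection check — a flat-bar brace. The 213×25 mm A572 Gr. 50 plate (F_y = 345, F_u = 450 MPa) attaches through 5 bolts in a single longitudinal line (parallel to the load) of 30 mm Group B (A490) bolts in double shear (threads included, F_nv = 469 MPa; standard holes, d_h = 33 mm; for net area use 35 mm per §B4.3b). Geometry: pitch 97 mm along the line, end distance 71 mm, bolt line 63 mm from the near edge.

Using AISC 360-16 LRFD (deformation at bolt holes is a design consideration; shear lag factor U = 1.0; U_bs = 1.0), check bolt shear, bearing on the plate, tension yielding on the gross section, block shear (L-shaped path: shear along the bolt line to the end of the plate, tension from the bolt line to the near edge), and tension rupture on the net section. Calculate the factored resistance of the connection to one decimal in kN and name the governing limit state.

1501.9 kN (net-section rupture governs)

Bolt shear: A_b = π(30)²/4 = 706.86 mm². φR_n = 0.75 × 469 × 706.86 × 5 × 2 = 2486.4 kN.
Bearing (25 mm plate, F_u = 450 MPa): end bolts L_c = 71 − 33/2 = 54.5, R_n = min(1.2×54.5×25×450, 2.4×30×25×450) = 735.75 kN/bolt; interior L_c = 97 − 33 = 64, R_n = 810 kN/bolt. φR_n = 0.75 × (1×735.75 + 4×810) = 2981.8 kN.
Tension yield (gross): A_g = 213×25 = 5325 mm². φR_n = 0.90 × 345 × 5325 = 1653.4 kN.
Block shear: shear path 1×[71+4×97] = 1×459 mm, A_gv = 11475, A_nv = 1×(459 − 4.5×35)×25 = 7537.5 mm²; tension to near edge: (63 − 0.5×35)×25 = 1137.5 mm². R_n = min(0.6×450×7537.5, 0.6×345×11475) + 1.0×450×1137.5 = min(2035.1, 2375.3) + 511.88 = 2547 kN. φR_n = 0.75 × 2547 = 1910.3 kN.
Tension rupture (net): A_n = (213 − 1×35)×25 = 4450 mm² (U = 1.0, A_e = A_n). φR_n = 0.75 × 450 × 4450 = 1501.9 kN.
Governing: min(2486.4, 2981.8, 1653.4, 1910.3, 1501.9) = 1501.9 kN → net-section rupture.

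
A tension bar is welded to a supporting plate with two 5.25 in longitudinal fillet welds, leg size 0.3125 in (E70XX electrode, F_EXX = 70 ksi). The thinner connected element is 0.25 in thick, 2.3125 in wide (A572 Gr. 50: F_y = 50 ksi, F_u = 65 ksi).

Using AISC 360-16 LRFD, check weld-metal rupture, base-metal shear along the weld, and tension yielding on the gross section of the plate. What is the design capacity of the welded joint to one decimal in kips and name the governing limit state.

Weld metal: throat = 0.707×0.3125 = 0.22094 in, L = 2×5.25 = 10.5 in. φR_n = 0.75 × 0.6 × 70 × 0.22094 × 10.5 = 73.1 kips.
Base metal shear (0.25 in plate): yield φR_n = 1.0×0.6×50×0.25×10.5 = 78.8 kips; rupture φR_n = 0.75×0.6×65×0.25×10.5 = 76.8 kips; take 76.8 kips (rupture).
Tension yield (gross): A_g = 2.3125×0.25 = 0.57813 in². φR_n = 0.90 × 50 × 0.57813 = 26.0 kips.
Governing: min(73.1, 76.8, 26.0) = 26.0 kips → gross-section yield.

26.0 kips (gross-section yield governs)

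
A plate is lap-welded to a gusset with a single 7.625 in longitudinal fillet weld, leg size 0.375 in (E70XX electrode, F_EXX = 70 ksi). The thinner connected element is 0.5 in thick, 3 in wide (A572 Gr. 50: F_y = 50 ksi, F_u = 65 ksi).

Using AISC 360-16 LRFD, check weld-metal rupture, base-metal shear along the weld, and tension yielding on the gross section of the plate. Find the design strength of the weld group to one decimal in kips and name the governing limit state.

Weld metal: throat = 0.707×0.375 = 0.26513 in, L = 7.625 in. φR_n = 0.75 × 0.6 × 70 × 0.26513 × 7.625 = 63.7 kips.
Base metal shear (0.5 in plate): yield φR_n = 1.0×0.6×50×0.5×7.625 = 114.4 kips; rupture φR_n = 0.75×0.6×65×0.5×7.625 = 111.5 kips; take 111.5 kips (rupture).
Tension yield (gross): A_g = 3×0.5 = 1.5 in². φR_n = 0.90 × 50 × 1.5 = 67.5 kips.
Governing: min(63.7, 111.5, 67.5) = 63.7 kips → weld metal.

63.7 kips (weld metal governs)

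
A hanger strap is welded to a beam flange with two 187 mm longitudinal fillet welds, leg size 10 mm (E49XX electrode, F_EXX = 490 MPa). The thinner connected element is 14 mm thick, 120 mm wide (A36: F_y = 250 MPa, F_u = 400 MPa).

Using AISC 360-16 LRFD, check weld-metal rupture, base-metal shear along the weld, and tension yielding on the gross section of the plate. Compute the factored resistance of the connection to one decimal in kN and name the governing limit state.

Weld metal: throat = 0.707×10 = 7.07 mm, L = 2×187 = 374 mm. φR_n = 0.75 × 0.6 × 490 × 7.07 × 374 = 583.0 kN.
Base metal shear (14 mm plate): yield φR_n = 1.0×0.6×250×14×374 = 785.4 kN; rupture φR_n = 0.75×0.6×400×14×374 = 942.5 kN; take 785.4 kN (yield).
Tension yield (gross): A_g = 120×14 = 1680 mm². φR_n = 0.90 × 250 × 1680 = 378.0 kN.
Governing: min(583.0, 785.4, 378.0) = 378.0 kN → gross-section yield.

378.0 kN (gross-section yield governs)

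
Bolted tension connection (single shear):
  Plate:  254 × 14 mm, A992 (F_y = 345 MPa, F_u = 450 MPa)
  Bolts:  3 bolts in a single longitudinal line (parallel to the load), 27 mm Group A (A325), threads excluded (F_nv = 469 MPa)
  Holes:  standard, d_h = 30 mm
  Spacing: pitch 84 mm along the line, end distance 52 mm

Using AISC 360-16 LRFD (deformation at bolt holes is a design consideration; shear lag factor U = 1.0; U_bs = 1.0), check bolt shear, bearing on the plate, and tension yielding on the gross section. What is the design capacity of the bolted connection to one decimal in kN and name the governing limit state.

604.2 kN (bolt shear governs)

Bolt shear: A_b = π(27)²/4 = 572.56 mm². φR_n = 0.75 × 469 × 572.56 × 3 × 1 = 604.2 kN.
Bearing (14 mm plate, F_u = 450 MPa): end bolts L_c = 52 − 30/2 = 37, R_n = min(1.2×37×14×450, 2.4×27×14×450) = 279.72 kN/bolt; interior L_c = 84 − 30 = 54, R_n = 408.24 kN/bolt. φR_n = 0.75 × (1×279.72 + 2×408.24) = 822.2 kN.
Tension yield (gross): A_g = 254×14 = 3556 mm². φR_n = 0.90 × 345 × 3556 = 1104.1 kN.
Governing: min(604.2, 822.2, 1104.1) = 604.2 kN → bolt shear.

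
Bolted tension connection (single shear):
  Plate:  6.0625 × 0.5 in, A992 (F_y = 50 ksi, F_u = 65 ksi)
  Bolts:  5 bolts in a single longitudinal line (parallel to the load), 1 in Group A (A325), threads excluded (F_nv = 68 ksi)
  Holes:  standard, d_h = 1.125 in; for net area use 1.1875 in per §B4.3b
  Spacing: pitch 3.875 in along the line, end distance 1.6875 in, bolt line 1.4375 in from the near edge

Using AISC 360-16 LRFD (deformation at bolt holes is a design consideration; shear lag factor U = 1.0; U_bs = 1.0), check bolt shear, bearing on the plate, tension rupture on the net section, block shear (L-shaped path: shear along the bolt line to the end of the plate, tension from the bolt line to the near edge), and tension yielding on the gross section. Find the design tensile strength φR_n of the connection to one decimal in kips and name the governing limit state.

Bolt shear: A_b = π(1)²/4 = 0.7854 in². φR_n = 0.75 × 68 × 0.7854 × 5 × 1 = 200.3 kips.
Bearing (0.5 in plate, F_u = 65 ksi): end bolts L_c = 1.6875 − 1.125/2 = 1.125, R_n = min(1.2×1.125×0.5×65, 2.4×1×0.5×65) = 43.875 kips/bolt; interior L_c = 3.875 − 1.125 = 2.75, R_n = 78 kips/bolt. φR_n = 0.75 × (1×43.875 + 4×78) = 266.9 kips.
Tension rupture (net): A_n = (6.0625 − 1×1.1875)×0.5 = 2.4375 in² (U = 1.0, A_e = A_n). φR_n = 0.75 × 65 × 2.4375 = 118.8 kips.
Block shear: shear path 1×[1.6875+4×3.875] = 1×17.1875 in, A_gv = 8.5938, A_nv = 1×(17.1875 − 4.5×1.1875)×0.5 = 5.9219 in²; tension to near edge: (1.4375 − 0.5×1.1875)×0.5 = 0.42188 in². R_n = min(0.6×65×5.9219, 0.6×50×8.5938) + 1.0×65×0.42188 = min(230.95, 257.81) + 27.422 = 258.37 kips. φR_n = 0.75 × 258.37 = 193.8 kips.
Tension yield (gross): A_g = 6.0625×0.5 = 3.0313 in². φR_n = 0.90 × 50 × 3.0313 = 136.4 kips.
Governing: min(200.3, 266.9, 118.8, 193.8, 136.4) = 118.8 kips → net-section rupture.

118.8 kips (net-section rupture governs)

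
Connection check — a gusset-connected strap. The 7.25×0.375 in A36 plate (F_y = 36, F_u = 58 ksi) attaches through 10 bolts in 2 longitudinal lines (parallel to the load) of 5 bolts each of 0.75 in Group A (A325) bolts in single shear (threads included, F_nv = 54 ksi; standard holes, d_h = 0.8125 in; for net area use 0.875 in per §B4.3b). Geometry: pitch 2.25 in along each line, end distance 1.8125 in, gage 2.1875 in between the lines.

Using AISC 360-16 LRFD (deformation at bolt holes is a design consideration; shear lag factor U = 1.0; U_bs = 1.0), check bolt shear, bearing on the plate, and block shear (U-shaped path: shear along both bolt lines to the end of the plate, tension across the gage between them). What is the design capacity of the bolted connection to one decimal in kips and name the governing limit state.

152.8 kips (block shear governs)

Bolt shear: A_b = π(0.75)²/4 = 0.44179 in². φR_n = 0.75 × 54 × 0.44179 × 10 × 1 = 178.9 kips.
Bearing (0.375 in plate, F_u = 58 ksi): end bolts L_c = 1.8125 − 0.8125/2 = 1.40625, R_n = min(1.2×1.40625×0.375×58, 2.4×0.75×0.375×58) = 36.703 kips/bolt; interior L_c = 2.25 − 0.8125 = 1.4375, R_n = 37.519 kips/bolt. φR_n = 0.75 × (2×36.703 + 8×37.519) = 280.2 kips.
Block shear: shear path 2×[1.8125+4×2.25] = 2×10.8125 in, A_gv = 8.1094, A_nv = 2×(10.8125 − 4.5×0.875)×0.375 = 5.1563 in²; tension across gage: (2.1875 − 1×0.875)×0.375 = 0.49219 in². R_n = min(0.6×58×5.1563, 0.6×36×8.1094) + 1.0×58×0.49219 = min(179.44, 175.16) + 28.547 = 203.71 kips. φR_n = 0.75 × 203.71 = 152.8 kips.
Governing: min(178.9, 280.2, 152.8) = 152.8 kips → block shear.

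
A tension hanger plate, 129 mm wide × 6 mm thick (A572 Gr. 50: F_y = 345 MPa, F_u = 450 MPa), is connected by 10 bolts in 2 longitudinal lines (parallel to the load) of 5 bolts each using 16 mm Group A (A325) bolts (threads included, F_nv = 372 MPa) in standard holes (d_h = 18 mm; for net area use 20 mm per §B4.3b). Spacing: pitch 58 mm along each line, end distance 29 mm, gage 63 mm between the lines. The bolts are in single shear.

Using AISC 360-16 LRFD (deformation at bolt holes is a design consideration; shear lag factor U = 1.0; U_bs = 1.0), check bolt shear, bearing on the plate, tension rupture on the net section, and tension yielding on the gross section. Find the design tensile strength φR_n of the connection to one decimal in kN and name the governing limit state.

180.2 kN (net-section rupture governs)

Bolt shear: A_b = π(16)²/4 = 201.06 mm². φR_n = 0.75 × 372 × 201.06 × 10 × 1 = 561.0 kN.
Bearing (6 mm plate, F_u = 450 MPa): end bolts L_c = 29 − 18/2 = 20, R_n = min(1.2×20×6×450, 2.4×16×6×450) = 64.8 kN/bolt; interior L_c = 58 − 18 = 40, R_n = 103.68 kN/bolt. φR_n = 0.75 × (2×64.8 + 8×103.68) = 719.3 kN.
Tension rupture (net): A_n = (129 − 2×20)×6 = 534 mm² (U = 1.0, A_e = A_n). φR_n = 0.75 × 450 × 534 = 180.2 kN.
Tension yield (gross): A_g = 129×6 = 774 mm². φR_n = 0.90 × 345 × 774 = 240.3 kN.
Governing: min(561.0, 719.3, 180.2, 240.3) = 180.2 kN → net-section rupture.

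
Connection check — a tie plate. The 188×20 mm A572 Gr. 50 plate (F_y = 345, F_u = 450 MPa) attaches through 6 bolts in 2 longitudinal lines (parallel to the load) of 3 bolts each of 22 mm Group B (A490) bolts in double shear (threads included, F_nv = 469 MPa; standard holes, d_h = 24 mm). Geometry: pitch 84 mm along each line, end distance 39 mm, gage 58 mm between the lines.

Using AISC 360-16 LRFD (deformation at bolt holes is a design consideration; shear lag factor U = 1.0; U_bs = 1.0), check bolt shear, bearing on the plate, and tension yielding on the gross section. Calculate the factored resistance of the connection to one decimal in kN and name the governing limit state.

1167.5 kN (gross-section yield governs)

Bolt shear: A_b = π(22)²/4 = 380.13 mm². φR_n = 0.75 × 469 × 380.13 × 6 × 2 = 1604.5 kN.
Bearing (20 mm plate, F_u = 450 MPa): end bolts L_c = 39 − 24/2 = 27, R_n = min(1.2×27×20×450, 2.4×22×20×450) = 291.6 kN/bolt; interior L_c = 84 − 24 = 60, R_n = 475.2 kN/bolt. φR_n = 0.75 × (2×291.6 + 4×475.2) = 1863.0 kN.
Tension yield (gross): A_g = 188×20 = 3760 mm². φR_n = 0.90 × 345 × 3760 = 1167.5 kN.
Governing: min(1604.5, 1863.0, 1167.5) = 1167.5 kN → gross-section yield.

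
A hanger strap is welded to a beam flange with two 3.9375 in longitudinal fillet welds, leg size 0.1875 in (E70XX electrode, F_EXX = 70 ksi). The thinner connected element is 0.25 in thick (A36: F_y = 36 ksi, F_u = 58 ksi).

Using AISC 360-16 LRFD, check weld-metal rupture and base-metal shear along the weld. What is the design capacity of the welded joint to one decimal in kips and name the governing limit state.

32.9 kips (weld metal governs)

Weld metal: throat = 0.707×0.1875 = 0.13256 in, L = 2×3.9375 = 7.875 in. φR_n = 0.75 × 0.6 × 70 × 0.13256 × 7.875 = 32.9 kips.
Base metal shear (0.25 in plate): yield φR_n = 1.0×0.6×36×0.25×7.875 = 42.5 kips; rupture φR_n = 0.75×0.6×58×0.25×7.875 = 51.4 kips; take 42.5 kips (yield).
Governing: min(32.9, 42.5) = 32.9 kips → weld metal.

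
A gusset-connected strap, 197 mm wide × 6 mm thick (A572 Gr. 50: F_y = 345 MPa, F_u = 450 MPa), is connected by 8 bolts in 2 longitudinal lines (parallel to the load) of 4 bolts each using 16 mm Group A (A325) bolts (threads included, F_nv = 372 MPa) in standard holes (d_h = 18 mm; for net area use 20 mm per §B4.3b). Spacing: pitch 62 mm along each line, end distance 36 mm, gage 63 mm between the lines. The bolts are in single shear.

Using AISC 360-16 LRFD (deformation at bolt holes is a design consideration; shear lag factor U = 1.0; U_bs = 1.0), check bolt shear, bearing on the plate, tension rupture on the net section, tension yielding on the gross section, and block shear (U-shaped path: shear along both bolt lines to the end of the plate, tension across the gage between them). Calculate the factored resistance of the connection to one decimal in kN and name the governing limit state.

Bolt shear: A_b = π(16)²/4 = 201.06 mm². φR_n = 0.75 × 372 × 201.06 × 8 × 1 = 448.8 kN.
Bearing (6 mm plate, F_u = 450 MPa): end bolts L_c = 36 − 18/2 = 27, R_n = min(1.2×27×6×450, 2.4×16×6×450) = 87.48 kN/bolt; interior L_c = 62 − 18 = 44, R_n = 103.68 kN/bolt. φR_n = 0.75 × (2×87.48 + 6×103.68) = 597.8 kN.
Tension rupture (net): A_n = (197 − 2×20)×6 = 942 mm² (U = 1.0, A_e = A_n). φR_n = 0.75 × 450 × 942 = 317.9 kN.
Tension yield (gross): A_g = 197×6 = 1182 mm². φR_n = 0.90 × 345 × 1182 = 367.0 kN.
Block shear: shear path 2×[36+3×62] = 2×222 mm, A_gv = 2664, A_nv = 2×(222 − 3.5×20)×6 = 1824 mm²; tension across gage: (63 − 1×20)×6 = 258 mm². R_n = min(0.6×450×1824, 0.6×345×2664) + 1.0×450×258 = min(492.48, 551.45) + 116.1 = 608.58 kN. φR_n = 0.75 × 608.58 = 456.4 kN.
Governing: min(448.8, 597.8, 317.9, 367.0, 456.4) = 317.9 kN → net-section rupture.

317.9 kN (net-section rupture governs)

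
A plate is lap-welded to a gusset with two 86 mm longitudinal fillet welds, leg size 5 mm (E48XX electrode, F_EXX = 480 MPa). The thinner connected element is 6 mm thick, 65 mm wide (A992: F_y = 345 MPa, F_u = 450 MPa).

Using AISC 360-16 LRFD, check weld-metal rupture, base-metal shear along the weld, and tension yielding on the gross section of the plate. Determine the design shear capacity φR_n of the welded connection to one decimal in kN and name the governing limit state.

121.1 kN (gross-section yield governs)

Weld metal: throat = 0.707×5 = 3.535 mm, L = 2×86 = 172 mm. φR_n = 0.75 × 0.6 × 480 × 3.535 × 172 = 131.3 kN.
Base metal shear (6 mm plate): yield φR_n = 1.0×0.6×345×6×172 = 213.6 kN; rupture φR_n = 0.75×0.6×450×6×172 = 209.0 kN; take 209.0 kN (rupture).
Tension yield (gross): A_g = 65×6 = 390 mm². φR_n = 0.90 × 345 × 390 = 121.1 kN.
Governing: min(131.3, 209.0, 121.1) = 121.1 kN → gross-section yield.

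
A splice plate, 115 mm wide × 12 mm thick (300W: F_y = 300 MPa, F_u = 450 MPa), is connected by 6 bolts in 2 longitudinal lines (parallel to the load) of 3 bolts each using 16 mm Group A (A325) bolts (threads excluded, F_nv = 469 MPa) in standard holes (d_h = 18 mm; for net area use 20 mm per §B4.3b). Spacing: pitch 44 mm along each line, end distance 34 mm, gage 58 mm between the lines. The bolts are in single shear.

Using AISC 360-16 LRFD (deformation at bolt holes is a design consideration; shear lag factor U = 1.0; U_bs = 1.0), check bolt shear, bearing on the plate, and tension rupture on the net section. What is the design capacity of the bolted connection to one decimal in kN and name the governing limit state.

303.8 kN (net-section rupture governs)

Bolt shear: A_b = π(16)²/4 = 201.06 mm². φR_n = 0.75 × 469 × 201.06 × 6 × 1 = 424.3 kN.
Bearing (12 mm plate, F_u = 450 MPa): end bolts L_c = 34 − 18/2 = 25, R_n = min(1.2×25×12×450, 2.4×16×12×450) = 162 kN/bolt; interior L_c = 44 − 18 = 26, R_n = 168.48 kN/bolt. φR_n = 0.75 × (2×162 + 4×168.48) = 748.4 kN.
Tension rupture (net): A_n = (115 − 2×20)×12 = 900 mm² (U = 1.0, A_e = A_n). φR_n = 0.75 × 450 × 900 = 303.8 kN.
Governing: min(424.3, 748.4, 303.8) = 303.8 kN → net-section rupture.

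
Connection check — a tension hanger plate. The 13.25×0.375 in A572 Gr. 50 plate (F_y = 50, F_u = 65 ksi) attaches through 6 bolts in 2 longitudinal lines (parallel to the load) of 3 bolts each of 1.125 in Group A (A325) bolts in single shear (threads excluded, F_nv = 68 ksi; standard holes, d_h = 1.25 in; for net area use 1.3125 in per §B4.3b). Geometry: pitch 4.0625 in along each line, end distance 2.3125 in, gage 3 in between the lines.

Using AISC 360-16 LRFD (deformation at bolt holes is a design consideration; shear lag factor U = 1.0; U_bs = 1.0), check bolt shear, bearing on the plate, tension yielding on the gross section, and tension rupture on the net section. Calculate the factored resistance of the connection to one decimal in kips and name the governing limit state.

Bolt shear: A_b = π(1.125)²/4 = 0.99402 in². φR_n = 0.75 × 68 × 0.99402 × 6 × 1 = 304.2 kips.
Bearing (0.375 in plate, F_u = 65 ksi): end bolts L_c = 2.3125 − 1.25/2 = 1.6875, R_n = min(1.2×1.6875×0.375×65, 2.4×1.125×0.375×65) = 49.359 kips/bolt; interior L_c = 4.0625 − 1.25 = 2.8125, R_n = 65.813 kips/bolt. φR_n = 0.75 × (2×49.359 + 4×65.813) = 271.5 kips.
Tension yield (gross): A_g = 13.25×0.375 = 4.9688 in². φR_n = 0.90 × 50 × 4.9688 = 223.6 kips.
Tension rupture (net): A_n = (13.25 − 2×1.3125)×0.375 = 3.9844 in² (U = 1.0, A_e = A_n). φR_n = 0.75 × 65 × 3.9844 = 194.2 kips.
Governing: min(304.2, 271.5, 223.6, 194.2) = 194.2 kips → net-section rupture.

194.2 kips (net-section rupture governs)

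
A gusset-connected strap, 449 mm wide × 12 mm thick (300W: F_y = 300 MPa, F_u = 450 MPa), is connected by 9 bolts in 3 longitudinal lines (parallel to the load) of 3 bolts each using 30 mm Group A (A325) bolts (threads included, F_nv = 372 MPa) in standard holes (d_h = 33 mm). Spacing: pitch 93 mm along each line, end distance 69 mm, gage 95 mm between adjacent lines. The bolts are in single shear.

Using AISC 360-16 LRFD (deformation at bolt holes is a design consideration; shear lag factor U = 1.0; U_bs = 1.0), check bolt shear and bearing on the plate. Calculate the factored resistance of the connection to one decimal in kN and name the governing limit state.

1774.9 kN (bolt shear governs)

Bolt shear: A_b = π(30)²/4 = 706.86 mm². φR_n = 0.75 × 372 × 706.86 × 9 × 1 = 1774.9 kN.
Bearing (12 mm plate, F_u = 450 MPa): end bolts L_c = 69 − 33/2 = 52.5, R_n = min(1.2×52.5×12×450, 2.4×30×12×450) = 340.2 kN/bolt; interior L_c = 93 − 33 = 60, R_n = 388.8 kN/bolt. φR_n = 0.75 × (3×340.2 + 6×388.8) = 2515.1 kN.
Governing: min(1774.9, 2515.1) = 1774.9 kN → bolt shear.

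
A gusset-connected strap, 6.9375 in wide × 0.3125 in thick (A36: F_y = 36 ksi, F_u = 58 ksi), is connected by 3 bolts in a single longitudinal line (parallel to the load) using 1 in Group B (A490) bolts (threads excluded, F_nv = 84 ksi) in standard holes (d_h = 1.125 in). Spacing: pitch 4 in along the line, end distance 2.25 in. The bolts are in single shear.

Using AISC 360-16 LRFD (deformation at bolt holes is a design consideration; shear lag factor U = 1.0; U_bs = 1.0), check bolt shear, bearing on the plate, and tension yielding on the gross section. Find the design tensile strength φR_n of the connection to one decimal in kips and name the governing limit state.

70.2 kips (gross-section yield governs)

Bolt shear: A_b = π(1)²/4 = 0.7854 in². φR_n = 0.75 × 84 × 0.7854 × 3 × 1 = 148.4 kips.
Bearing (0.3125 in plate, F_u = 58 ksi): end bolts L_c = 2.25 − 1.125/2 = 1.6875, R_n = min(1.2×1.6875×0.3125×58, 2.4×1×0.3125×58) = 36.703 kips/bolt; interior L_c = 4 − 1.125 = 2.875, R_n = 43.5 kips/bolt. φR_n = 0.75 × (1×36.703 + 2×43.5) = 92.8 kips.
Tension yield (gross): A_g = 6.9375×0.3125 = 2.168 in². φR_n = 0.90 × 36 × 2.168 = 70.2 kips.
Governing: min(148.4, 92.8, 70.2) = 70.2 kips → gross-section yield.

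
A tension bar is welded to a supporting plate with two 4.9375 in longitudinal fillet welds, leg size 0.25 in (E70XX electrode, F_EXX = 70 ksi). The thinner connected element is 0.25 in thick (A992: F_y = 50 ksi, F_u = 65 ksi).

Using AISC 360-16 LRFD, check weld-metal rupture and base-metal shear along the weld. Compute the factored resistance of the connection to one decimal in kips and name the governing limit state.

Weld metal: throat = 0.707×0.25 = 0.17675 in, L = 2×4.9375 = 9.875 in. φR_n = 0.75 × 0.6 × 70 × 0.17675 × 9.875 = 55.0 kips.
Base metal shear (0.25 in plate): yield φR_n = 1.0×0.6×50×0.25×9.875 = 74.1 kips; rupture φR_n = 0.75×0.6×65×0.25×9.875 = 72.2 kips; take 72.2 kips (rupture).
Governing: min(55.0, 72.2) = 55.0 kips → weld metal.

55.0 kips (weld metal governs)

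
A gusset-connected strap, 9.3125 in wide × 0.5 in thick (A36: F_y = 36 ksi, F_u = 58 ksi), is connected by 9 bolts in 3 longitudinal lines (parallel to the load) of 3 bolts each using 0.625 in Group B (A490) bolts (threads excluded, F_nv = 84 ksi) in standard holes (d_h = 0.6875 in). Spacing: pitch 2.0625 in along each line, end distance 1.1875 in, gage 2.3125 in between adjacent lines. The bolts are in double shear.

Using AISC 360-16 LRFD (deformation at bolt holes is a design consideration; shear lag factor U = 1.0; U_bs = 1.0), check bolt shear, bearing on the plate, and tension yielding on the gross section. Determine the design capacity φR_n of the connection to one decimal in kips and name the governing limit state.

150.9 kips (gross-section yield governs)

Bolt shear: A_b = π(0.625)²/4 = 0.3068 in². φR_n = 0.75 × 84 × 0.3068 × 9 × 2 = 347.9 kips.
Bearing (0.5 in plate, F_u = 58 ksi): end bolts L_c = 1.1875 − 0.6875/2 = 0.84375, R_n = min(1.2×0.84375×0.5×58, 2.4×0.625×0.5×58) = 29.363 kips/bolt; interior L_c = 2.0625 − 0.6875 = 1.375, R_n = 43.5 kips/bolt. φR_n = 0.75 × (3×29.363 + 6×43.5) = 261.8 kips.
Tension yield (gross): A_g = 9.3125×0.5 = 4.6563 in². φR_n = 0.90 × 36 × 4.6563 = 150.9 kips.
Governing: min(347.9, 261.8, 150.9) = 150.9 kips → gross-section yield.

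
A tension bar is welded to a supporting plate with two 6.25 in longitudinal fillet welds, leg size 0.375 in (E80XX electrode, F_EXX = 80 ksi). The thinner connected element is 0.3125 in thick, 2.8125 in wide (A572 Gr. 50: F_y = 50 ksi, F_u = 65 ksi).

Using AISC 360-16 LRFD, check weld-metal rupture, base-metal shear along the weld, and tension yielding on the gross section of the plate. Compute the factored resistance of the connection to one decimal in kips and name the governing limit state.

Weld metal: throat = 0.707×0.375 = 0.26513 in, L = 2×6.25 = 12.5 in. φR_n = 0.75 × 0.6 × 80 × 0.26513 × 12.5 = 119.3 kips.
Base metal shear (0.3125 in plate): yield φR_n = 1.0×0.6×50×0.3125×12.5 = 117.2 kips; rupture φR_n = 0.75×0.6×65×0.3125×12.5 = 114.3 kips; take 114.3 kips (rupture).
Tension yield (gross): A_g = 2.8125×0.3125 = 0.87891 in². φR_n = 0.90 × 50 × 0.87891 = 39.6 kips.
Governing: min(119.3, 114.3, 39.6) = 39.6 kips → gross-section yield.

39.6 kips (gross-section yield governs)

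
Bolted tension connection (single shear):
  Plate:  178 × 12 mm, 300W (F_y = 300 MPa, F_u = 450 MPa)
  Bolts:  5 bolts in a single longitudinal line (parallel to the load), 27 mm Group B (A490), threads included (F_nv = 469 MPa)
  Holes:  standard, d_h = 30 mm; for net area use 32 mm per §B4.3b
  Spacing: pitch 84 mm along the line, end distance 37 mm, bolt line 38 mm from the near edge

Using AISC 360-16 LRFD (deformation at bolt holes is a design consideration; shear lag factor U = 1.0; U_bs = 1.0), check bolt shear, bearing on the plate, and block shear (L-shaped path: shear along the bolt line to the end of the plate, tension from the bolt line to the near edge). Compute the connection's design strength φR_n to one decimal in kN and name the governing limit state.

645.6 kN (block shear governs)

Bolt shear: A_b = π(27)²/4 = 572.56 mm². φR_n = 0.75 × 469 × 572.56 × 5 × 1 = 1007.0 kN.
Bearing (12 mm plate, F_u = 450 MPa): end bolts L_c = 37 − 30/2 = 22, R_n = min(1.2×22×12×450, 2.4×27×12×450) = 142.56 kN/bolt; interior L_c = 84 − 30 = 54, R_n = 349.92 kN/bolt. φR_n = 0.75 × (1×142.56 + 4×349.92) = 1156.7 kN.
Block shear: shear path 1×[37+4×84] = 1×373 mm, A_gv = 4476, A_nv = 1×(373 − 4.5×32)×12 = 2748 mm²; tension to near edge: (38 − 0.5×32)×12 = 264 mm². R_n = min(0.6×450×2748, 0.6×300×4476) + 1.0×450×264 = min(741.96, 805.68) + 118.8 = 860.76 kN. φR_n = 0.75 × 860.76 = 645.6 kN.
Governing: min(1007.0, 1156.7, 645.6) = 645.6 kN → block shear.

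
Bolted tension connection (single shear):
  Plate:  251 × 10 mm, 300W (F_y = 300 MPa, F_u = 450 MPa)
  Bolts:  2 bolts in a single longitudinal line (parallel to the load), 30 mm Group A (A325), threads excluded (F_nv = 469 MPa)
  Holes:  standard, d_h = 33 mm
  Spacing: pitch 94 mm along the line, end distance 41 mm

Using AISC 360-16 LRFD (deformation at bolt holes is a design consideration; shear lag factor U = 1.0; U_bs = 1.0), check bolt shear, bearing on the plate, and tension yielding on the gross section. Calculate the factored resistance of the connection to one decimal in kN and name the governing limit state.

Bolt shear: A_b = π(30)²/4 = 706.86 mm². φR_n = 0.75 × 469 × 706.86 × 2 × 1 = 497.3 kN.
Bearing (10 mm plate, F_u = 450 MPa): end bolts L_c = 41 − 33/2 = 24.5, R_n = min(1.2×24.5×10×450, 2.4×30×10×450) = 132.3 kN/bolt; interior L_c = 94 − 33 = 61, R_n = 324 kN/bolt. φR_n = 0.75 × (1×132.3 + 1×324) = 342.2 kN.
Tension yield (gross): A_g = 251×10 = 2510 mm². φR_n = 0.90 × 300 × 2510 = 677.7 kN.
Governing: min(497.3, 342.2, 677.7) = 342.2 kN → bearing.

342.2 kN (bearing governs)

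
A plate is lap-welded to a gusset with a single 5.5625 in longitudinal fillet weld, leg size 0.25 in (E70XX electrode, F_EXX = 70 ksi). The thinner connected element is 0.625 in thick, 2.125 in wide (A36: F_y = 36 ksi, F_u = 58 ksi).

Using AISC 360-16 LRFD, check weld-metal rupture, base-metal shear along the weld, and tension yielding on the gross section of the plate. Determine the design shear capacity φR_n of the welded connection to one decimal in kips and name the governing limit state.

Weld metal: throat = 0.707×0.25 = 0.17675 in, L = 5.5625 in. φR_n = 0.75 × 0.6 × 70 × 0.17675 × 5.5625 = 31.0 kips.
Base metal shear (0.625 in plate): yield φR_n = 1.0×0.6×36×0.625×5.5625 = 75.1 kips; rupture φR_n = 0.75×0.6×58×0.625×5.5625 = 90.7 kips; take 75.1 kips (yield).
Tension yield (gross): A_g = 2.125×0.625 = 1.3281 in². φR_n = 0.90 × 36 × 1.3281 = 43.0 kips.
Governing: min(31.0, 75.1, 43.0) = 31.0 kips → weld metal.

31.0 kips (weld metal governs)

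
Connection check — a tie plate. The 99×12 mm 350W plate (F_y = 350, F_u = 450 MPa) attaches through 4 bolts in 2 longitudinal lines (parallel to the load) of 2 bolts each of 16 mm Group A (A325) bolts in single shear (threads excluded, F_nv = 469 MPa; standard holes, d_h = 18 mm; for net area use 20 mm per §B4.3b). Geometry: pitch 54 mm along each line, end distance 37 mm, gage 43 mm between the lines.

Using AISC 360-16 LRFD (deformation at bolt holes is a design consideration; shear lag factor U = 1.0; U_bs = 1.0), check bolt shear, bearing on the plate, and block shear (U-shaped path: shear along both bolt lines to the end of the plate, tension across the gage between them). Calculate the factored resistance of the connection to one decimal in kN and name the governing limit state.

Bolt shear: A_b = π(16)²/4 = 201.06 mm². φR_n = 0.75 × 469 × 201.06 × 4 × 1 = 282.9 kN.
Bearing (12 mm plate, F_u = 450 MPa): end bolts L_c = 37 − 18/2 = 28, R_n = min(1.2×28×12×450, 2.4×16×12×450) = 181.44 kN/bolt; interior L_c = 54 − 18 = 36, R_n = 207.36 kN/bolt. φR_n = 0.75 × (2×181.44 + 2×207.36) = 583.2 kN.
Block shear: shear path 2×[37+1×54] = 2×91 mm, A_gv = 2184, A_nv = 2×(91 − 1.5×20)×12 = 1464 mm²; tension across gage: (43 − 1×20)×12 = 276 mm². R_n = min(0.6×450×1464, 0.6×350×2184) + 1.0×450×276 = min(395.28, 458.64) + 124.2 = 519.48 kN. φR_n = 0.75 × 519.48 = 389.6 kN.
Governing: min(282.9, 583.2, 389.6) = 282.9 kN → bolt shear.

282.9 kN (bolt shear governs)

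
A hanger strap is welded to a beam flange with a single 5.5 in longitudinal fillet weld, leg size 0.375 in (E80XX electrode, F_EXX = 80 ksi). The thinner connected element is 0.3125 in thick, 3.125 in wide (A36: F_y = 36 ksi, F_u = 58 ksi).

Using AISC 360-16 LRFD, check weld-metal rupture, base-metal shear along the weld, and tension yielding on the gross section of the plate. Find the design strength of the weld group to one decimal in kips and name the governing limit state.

31.6 kips (gross-section yield governs)

Weld metal: throat = 0.707×0.375 = 0.26513 in, L = 5.5 in. φR_n = 0.75 × 0.6 × 80 × 0.26513 × 5.5 = 52.5 kips.
Base metal shear (0.3125 in plate): yield φR_n = 1.0×0.6×36×0.3125×5.5 = 37.1 kips; rupture φR_n = 0.75×0.6×58×0.3125×5.5 = 44.9 kips; take 37.1 kips (yield).
Tension yield (gross): A_g = 3.125×0.3125 = 0.97656 in². φR_n = 0.90 × 36 × 0.97656 = 31.6 kips.
Governing: min(52.5, 37.1, 31.6) = 31.6 kips → gross-section yield.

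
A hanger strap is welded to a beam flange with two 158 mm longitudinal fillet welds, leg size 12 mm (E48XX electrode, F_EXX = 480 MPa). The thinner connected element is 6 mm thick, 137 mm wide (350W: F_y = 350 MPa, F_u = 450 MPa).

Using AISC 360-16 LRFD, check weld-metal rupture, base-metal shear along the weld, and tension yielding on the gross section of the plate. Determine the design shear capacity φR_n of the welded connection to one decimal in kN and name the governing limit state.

258.9 kN (gross-section yield governs)

Weld metal: throat = 0.707×12 = 8.484 mm, L = 2×158 = 316 mm. φR_n = 0.75 × 0.6 × 480 × 8.484 × 316 = 579.1 kN.
Base metal shear (6 mm plate): yield φR_n = 1.0×0.6×350×6×316 = 398.2 kN; rupture φR_n = 0.75×0.6×450×6×316 = 383.9 kN; take 383.9 kN (rupture).
Tension yield (gross): A_g = 137×6 = 822 mm². φR_n = 0.90 × 350 × 822 = 258.9 kN.
Governing: min(579.1, 383.9, 258.9) = 258.9 kN → gross-section yield.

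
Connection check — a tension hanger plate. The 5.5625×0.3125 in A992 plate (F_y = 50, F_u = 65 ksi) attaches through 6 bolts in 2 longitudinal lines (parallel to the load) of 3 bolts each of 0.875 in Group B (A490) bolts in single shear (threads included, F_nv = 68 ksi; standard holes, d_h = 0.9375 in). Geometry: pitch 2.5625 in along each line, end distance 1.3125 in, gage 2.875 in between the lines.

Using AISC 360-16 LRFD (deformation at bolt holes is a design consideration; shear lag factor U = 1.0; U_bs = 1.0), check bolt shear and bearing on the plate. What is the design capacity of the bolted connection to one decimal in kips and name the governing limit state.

Bolt shear: A_b = π(0.875)²/4 = 0.60132 in². φR_n = 0.75 × 68 × 0.60132 × 6 × 1 = 184.0 kips.
Bearing (0.3125 in plate, F_u = 65 ksi): end bolts L_c = 1.3125 − 0.9375/2 = 0.84375, R_n = min(1.2×0.84375×0.3125×65, 2.4×0.875×0.3125×65) = 20.566 kips/bolt; interior L_c = 2.5625 − 0.9375 = 1.625, R_n = 39.609 kips/bolt. φR_n = 0.75 × (2×20.566 + 4×39.609) = 149.7 kips.
Governing: min(184.0, 149.7) = 149.7 kips → bearing.

149.7 kips (bearing governs)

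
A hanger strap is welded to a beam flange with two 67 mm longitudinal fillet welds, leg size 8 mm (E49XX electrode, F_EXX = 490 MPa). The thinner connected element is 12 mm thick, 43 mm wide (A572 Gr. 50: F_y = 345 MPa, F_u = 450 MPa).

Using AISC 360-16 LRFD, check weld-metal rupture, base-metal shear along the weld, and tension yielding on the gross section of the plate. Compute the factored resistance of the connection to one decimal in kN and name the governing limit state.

160.2 kN (gross-section yield governs)

Weld metal: throat = 0.707×8 = 5.656 mm, L = 2×67 = 134 mm. φR_n = 0.75 × 0.6 × 490 × 5.656 × 134 = 167.1 kN.
Base metal shear (12 mm plate): yield φR_n = 1.0×0.6×345×12×134 = 332.9 kN; rupture φR_n = 0.75×0.6×450×12×134 = 325.6 kN; take 325.6 kN (rupture).
Tension yield (gross): A_g = 43×12 = 516 mm². φR_n = 0.90 × 345 × 516 = 160.2 kN.
Governing: min(167.1, 325.6, 160.2) = 160.2 kN → gross-section yield.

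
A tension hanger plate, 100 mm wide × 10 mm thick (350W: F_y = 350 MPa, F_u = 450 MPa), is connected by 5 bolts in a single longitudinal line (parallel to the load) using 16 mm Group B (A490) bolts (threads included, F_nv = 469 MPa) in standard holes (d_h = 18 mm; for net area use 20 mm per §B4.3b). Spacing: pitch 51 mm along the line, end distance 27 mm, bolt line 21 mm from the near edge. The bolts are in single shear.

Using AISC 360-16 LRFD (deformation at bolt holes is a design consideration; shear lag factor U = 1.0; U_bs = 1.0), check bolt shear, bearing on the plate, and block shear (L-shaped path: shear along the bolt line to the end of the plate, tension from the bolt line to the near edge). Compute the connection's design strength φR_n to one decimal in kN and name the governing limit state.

Bolt shear: A_b = π(16)²/4 = 201.06 mm². φR_n = 0.75 × 469 × 201.06 × 5 × 1 = 353.6 kN.
Bearing (10 mm plate, F_u = 450 MPa): end bolts L_c = 27 − 18/2 = 18, R_n = min(1.2×18×10×450, 2.4×16×10×450) = 97.2 kN/bolt; interior L_c = 51 − 18 = 33, R_n = 172.8 kN/bolt. φR_n = 0.75 × (1×97.2 + 4×172.8) = 591.3 kN.
Block shear: shear path 1×[27+4×51] = 1×231 mm, A_gv = 2310, A_nv = 1×(231 − 4.5×20)×10 = 1410 mm²; tension to near edge: (21 − 0.5×20)×10 = 110 mm². R_n = min(0.6×450×1410, 0.6×350×2310) + 1.0×450×110 = min(380.7, 485.1) + 49.5 = 430.2 kN. φR_n = 0.75 × 430.2 = 322.7 kN.
Governing: min(353.6, 591.3, 322.7) = 322.7 kN → block shear.

322.7 kN (block shear governs)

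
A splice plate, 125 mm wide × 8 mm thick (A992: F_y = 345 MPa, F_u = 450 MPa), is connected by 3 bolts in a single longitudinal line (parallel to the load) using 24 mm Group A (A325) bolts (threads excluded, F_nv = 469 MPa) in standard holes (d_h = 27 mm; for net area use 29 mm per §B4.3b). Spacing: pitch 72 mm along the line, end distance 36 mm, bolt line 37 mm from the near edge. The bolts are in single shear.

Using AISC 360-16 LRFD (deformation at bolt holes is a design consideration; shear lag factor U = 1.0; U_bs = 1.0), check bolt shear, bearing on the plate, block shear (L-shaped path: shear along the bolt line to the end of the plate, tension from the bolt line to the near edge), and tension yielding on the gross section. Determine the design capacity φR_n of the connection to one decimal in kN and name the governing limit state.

234.9 kN (block shear governs)

Bolt shear: A_b = π(24)²/4 = 452.39 mm². φR_n = 0.75 × 469 × 452.39 × 3 × 1 = 477.4 kN.
Bearing (8 mm plate, F_u = 450 MPa): end bolts L_c = 36 − 27/2 = 22.5, R_n = min(1.2×22.5×8×450, 2.4×24×8×450) = 97.2 kN/bolt; interior L_c = 72 − 27 = 45, R_n = 194.4 kN/bolt. φR_n = 0.75 × (1×97.2 + 2×194.4) = 364.5 kN.
Block shear: shear path 1×[36+2×72] = 1×180 mm, A_gv = 1440, A_nv = 1×(180 − 2.5×29)×8 = 860 mm²; tension to near edge: (37 − 0.5×29)×8 = 180 mm². R_n = min(0.6×450×860, 0.6×345×1440) + 1.0×450×180 = min(232.2, 298.08) + 81 = 313.2 kN. φR_n = 0.75 × 313.2 = 234.9 kN.
Tension yield (gross): A_g = 125×8 = 1000 mm². φR_n = 0.90 × 345 × 1000 = 310.5 kN.
Governing: min(477.4, 364.5, 234.9, 310.5) = 234.9 kN → block shear.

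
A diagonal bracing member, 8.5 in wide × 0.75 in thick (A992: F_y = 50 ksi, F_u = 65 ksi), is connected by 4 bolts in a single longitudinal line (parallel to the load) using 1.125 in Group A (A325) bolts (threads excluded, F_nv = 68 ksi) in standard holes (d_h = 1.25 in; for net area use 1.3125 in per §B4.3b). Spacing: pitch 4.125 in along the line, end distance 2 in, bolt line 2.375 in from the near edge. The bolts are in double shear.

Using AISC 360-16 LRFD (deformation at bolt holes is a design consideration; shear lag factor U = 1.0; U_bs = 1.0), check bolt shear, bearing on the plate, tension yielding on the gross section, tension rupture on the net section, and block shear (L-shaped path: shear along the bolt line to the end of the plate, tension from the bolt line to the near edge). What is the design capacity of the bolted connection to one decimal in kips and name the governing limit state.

262.8 kips (net-section rupture governs)

Bolt shear: A_b = π(1.125)²/4 = 0.99402 in². φR_n = 0.75 × 68 × 0.99402 × 4 × 2 = 405.6 kips.
Bearing (0.75 in plate, F_u = 65 ksi): end bolts L_c = 2 − 1.25/2 = 1.375, R_n = min(1.2×1.375×0.75×65, 2.4×1.125×0.75×65) = 80.438 kips/bolt; interior L_c = 4.125 − 1.25 = 2.875, R_n = 131.63 kips/bolt. φR_n = 0.75 × (1×80.438 + 3×131.63) = 356.5 kips.
Tension yield (gross): A_g = 8.5×0.75 = 6.375 in². φR_n = 0.90 × 50 × 6.375 = 286.9 kips.
Tension rupture (net): A_n = (8.5 − 1×1.3125)×0.75 = 5.3906 in² (U = 1.0, A_e = A_n). φR_n = 0.75 × 65 × 5.3906 = 262.8 kips.
Block shear: shear path 1×[2+3×4.125] = 1×14.375 in, A_gv = 10.781, A_nv = 1×(14.375 − 3.5×1.3125)×0.75 = 7.3359 in²; tension to near edge: (2.375 − 0.5×1.3125)×0.75 = 1.2891 in². R_n = min(0.6×65×7.3359, 0.6×50×10.781) + 1.0×65×1.2891 = min(286.1, 323.43) + 83.792 = 369.89 kips. φR_n = 0.75 × 369.89 = 277.4 kips.
Governing: min(405.6, 356.5, 286.9, 262.8, 277.4) = 262.8 kips → net-section rupture.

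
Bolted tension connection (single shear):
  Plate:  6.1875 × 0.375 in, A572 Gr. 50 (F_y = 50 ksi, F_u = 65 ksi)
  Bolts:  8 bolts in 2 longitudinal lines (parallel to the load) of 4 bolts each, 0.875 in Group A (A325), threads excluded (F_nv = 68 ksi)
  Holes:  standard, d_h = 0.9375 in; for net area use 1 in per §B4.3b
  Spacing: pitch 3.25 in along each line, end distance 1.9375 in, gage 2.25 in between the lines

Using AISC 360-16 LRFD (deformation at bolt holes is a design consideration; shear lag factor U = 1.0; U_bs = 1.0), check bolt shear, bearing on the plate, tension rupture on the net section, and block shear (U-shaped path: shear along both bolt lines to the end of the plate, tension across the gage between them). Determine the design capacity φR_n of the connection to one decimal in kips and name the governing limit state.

Bolt shear: A_b = π(0.875)²/4 = 0.60132 in². φR_n = 0.75 × 68 × 0.60132 × 8 × 1 = 245.3 kips.
Bearing (0.375 in plate, F_u = 65 ksi): end bolts L_c = 1.9375 − 0.9375/2 = 1.46875, R_n = min(1.2×1.46875×0.375×65, 2.4×0.875×0.375×65) = 42.961 kips/bolt; interior L_c = 3.25 − 0.9375 = 2.3125, R_n = 51.188 kips/bolt. φR_n = 0.75 × (2×42.961 + 6×51.188) = 294.8 kips.
Tension rupture (net): A_n = (6.1875 − 2×1)×0.375 = 1.5703 in² (U = 1.0, A_e = A_n). φR_n = 0.75 × 65 × 1.5703 = 76.6 kips.
Block shear: shear path 2×[1.9375+3×3.25] = 2×11.6875 in, A_gv = 8.7656, A_nv = 2×(11.6875 − 3.5×1)×0.375 = 6.1406 in²; tension across gage: (2.25 − 1×1)×0.375 = 0.46875 in². R_n = min(0.6×65×6.1406, 0.6×50×8.7656) + 1.0×65×0.46875 = min(239.48, 262.97) + 30.469 = 269.95 kips. φR_n = 0.75 × 269.95 = 202.5 kips.
Governing: min(245.3, 294.8, 76.6, 202.5) = 76.6 kips → net-section rupture.

76.6 kips (net-section rupture governs)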